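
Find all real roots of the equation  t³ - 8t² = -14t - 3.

t = -0.1926 or t = 3 or t = 5.1926

Rearrange: t³ - 8t² + 14t + 3 = 0.
Possible rational roots are divisors of 3. Testing t = 3 gives 0, so (t - 3) is a factor.
Divide: t³ - 8t² + 14t + 3 = (t - 3)(t² - 5t - 1).
Apply the quadratic formula to t² - 5t - 1 = 0: t = (5 ± √29)/2, i.e. t ≈ 5.1926 or t ≈ -0.1926.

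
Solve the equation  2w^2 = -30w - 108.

Bring every term to one side: 2w^2 + 30w + 108 = 0.
Factor: 2(w + 6)(w + 9) = 0.
So w = -6 or w = -9.

w = -9 or w = -6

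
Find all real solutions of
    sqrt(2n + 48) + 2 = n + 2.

n = 8

Isolate the radical: sqrt(2n + 48) = n.
Square both sides: 2n + 48 = (n)^2.
Expand and rearrange: n^2 - 2n - 48 = 0.
Solving gives n = 8 or n = -6.
Check each candidate in the original equation:
  n = 8: sqrt(64) = 8, while n = 8 — valid.
  n = -6: sqrt(36) = 6, while n = -6 — extraneous.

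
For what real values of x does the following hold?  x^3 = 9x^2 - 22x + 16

x = 1.4384 or x = 2 or x = 5.5616

Rearrange: x^3 - 9x^2 + 22x - 16 = 0.
Possible rational roots are divisors of -16. Testing x = 2 gives 0, so (x - 2) is a factor.
Divide: x^3 - 9x^2 + 22x - 16 = (x - 2)(x^2 - 7x + 8).
Apply the quadratic formula to x^2 - 7x + 8 = 0: x = (7 +/- sqrt(17))/2, i.e. x ~= 5.5616 or x ~= 1.4384.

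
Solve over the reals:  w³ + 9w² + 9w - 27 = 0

Possible rational roots are divisors of -27. Testing w = -3 gives 0, so (w + 3) is a factor.
Divide: w³ + 9w² + 9w - 27 = (w + 3)(w² + 6w - 9).
Apply the quadratic formula to w² + 6w - 9 = 0: w = (-6 ± √72)/2, i.e. w ≈ 1.2426 or w ≈ -7.2426.

w = -7.2426 or w = -3 or w = 1.2426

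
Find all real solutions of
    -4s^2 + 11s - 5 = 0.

s = 0.5746 or s = 2.1754

Discriminant: (11)^2 - 4*(-4)*(-5) = 41.
Quadratic formula: s = (-11 +/- sqrt(41)) / (-8).
So s = 11/8 - sqrt(41)/8 ~= 0.5746 or s = sqrt(41)/8 + 11/8 ~= 2.1754.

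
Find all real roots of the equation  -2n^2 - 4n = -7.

Rearrange to standard form: -2n^2 - 4n + 7 = 0.
Discriminant: (-4)^2 - 4*(-2)*7 = 72.
Quadratic formula: n = (4 +/- sqrt(72)) / (-4).
So n = -3*sqrt(2)/2 - 1 ~= -3.1213 or n = -1 + 3*sqrt(2)/2 ~= 1.1213.

n = -3.1213 or n = 1.1213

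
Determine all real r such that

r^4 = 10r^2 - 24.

Let u = r^2. The equation becomes u^2 - 10u + 24 = 0.
Factor: (u - 4)(u - 6) = 0, so u = 4 or u = 6.
r^2 = 4 gives r = +/-2.
r^2 = 6 gives r = +/-sqrt(6) ~= +/-2.4495.

r = -2.4495 or r = -2 or r = 2 or r = 2.4495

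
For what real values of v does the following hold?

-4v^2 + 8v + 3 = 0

v = -0.3229 or v = 2.3229

Discriminant: (8)^2 - 4*(-4)*3 = 112.
Quadratic formula: v = (-8 +/- sqrt(112)) / (-8).
So v = 1 - sqrt(7)/2 ~= -0.3229 or v = 1 + sqrt(7)/2 ~= 2.3229.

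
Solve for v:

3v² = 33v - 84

v = 4 or v = 7

Bring every term to one side: 3v² - 33v + 84 = 0.
Factor: 3(v - 4)(v - 7) = 0.
So v = 4 or v = 7.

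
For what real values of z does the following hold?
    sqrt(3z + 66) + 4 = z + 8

z = 5

Isolate the radical: sqrt(3z + 66) = z + 4.
Square both sides: 3z + 66 = (z + 4)^2.
Expand and rearrange: z^2 + 5z - 50 = 0.
Solving gives z = 5 or z = -10.
Check each candidate in the original equation:
  z = 5: sqrt(81) = 9, while z + 4 = 9 — valid.
  z = -10: sqrt(36) = 6, while z + 4 = -6 — extraneous.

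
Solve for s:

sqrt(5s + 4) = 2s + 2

s = -0.75 or s = 0

Square both sides: 5s + 4 = (2s + 2)^2.
Expand and rearrange: 4s^2 + 3s = 0.
Solving gives s = 0 or s = -0.75.
Check each candidate in the original equation:
  s = 0: sqrt(4) = 2, while 2s + 2 = 2 — valid.
  s = -0.75: sqrt(0.25) = 0.5, while 2s + 2 = 0.5 — valid.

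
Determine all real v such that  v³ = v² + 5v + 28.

Rearrange: v³ - v² - 5v - 28 = 0.
Possible rational roots are divisors of -28. Testing v = 4 gives 0, so (v - 4) is a factor.
Divide: v³ - v² - 5v - 28 = (v - 4)(v² + 3v + 7).
The quadratic v² + 3v + 7 has discriminant -19 < 0, so no further real roots.

v = 4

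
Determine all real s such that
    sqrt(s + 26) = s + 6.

s = -1

Square both sides: s + 26 = (s + 6)^2.
Expand and rearrange: s^2 + 11s + 10 = 0.
Solving gives s = -1 or s = -10.
Check each candidate in the original equation:
  s = -1: sqrt(25) = 5, while s + 6 = 5 — valid.
  s = -10: sqrt(16) = 4, while s + 6 = -4 — extraneous.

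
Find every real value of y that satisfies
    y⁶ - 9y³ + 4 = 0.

y = 0.7769 or y = 2.0433

Let u = y³. The equation becomes u² - 9u + 4 = 0.
By the quadratic formula, u = √(65)/2 + 9/2 or u = 9/2 - √(65)/2.
y³ = √(65)/2 + 9/2 gives y = ∛(√(65)/2 + 9/2) ≈ 2.0433.
y³ = 9/2 - √(65)/2 gives y = ∛(9/2 - √(65)/2) ≈ 0.7769.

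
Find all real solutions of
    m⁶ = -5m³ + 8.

Let u = m³. The equation becomes u² + 5u - 8 = 0.
By the quadratic formula, u = -5/2 + √(57)/2 or u = -√(57)/2 - 5/2.
m³ = -5/2 + √(57)/2 gives m = ∛(-5/2 + √(57)/2) ≈ 1.0843.
m³ = -√(57)/2 - 5/2 gives m = -∛(5/2 + √(57)/2) ≈ -1.8445.

m = -1.8445 or m = 1.0843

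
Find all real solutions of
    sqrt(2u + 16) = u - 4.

Square both sides: 2u + 16 = (u - 4)^2.
Expand and rearrange: u^2 - 10u = 0.
Solving gives u = 10 or u = 0.
Check each candidate in the original equation:
  u = 10: sqrt(36) = 6, while u - 4 = 6 — valid.
  u = 0: sqrt(16) = 4, while u - 4 = -4 — extraneous.

u = 10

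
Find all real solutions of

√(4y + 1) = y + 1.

Square both sides: 4y + 1 = (y + 1)².
Expand and rearrange: y² - 2y = 0.
Solving gives y = 2 or y = 0.
Check each candidate in the original equation:
  y = 2: √(9) = 3, while y + 1 = 3 — valid.
  y = 0: √(1) = 1, while y + 1 = 1 — valid.

y = 0 or y = 2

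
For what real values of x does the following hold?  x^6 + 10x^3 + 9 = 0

Let u = x^3. The equation becomes u^2 + 10u + 9 = 0.
Factor: (u + 1)(u + 9) = 0, so u = -1 or u = -9.
x^3 = -1 gives x = -1.
x^3 = -9 gives x = -(9)^(1/3) ~= -2.0801.

x = -2.0801 or x = -1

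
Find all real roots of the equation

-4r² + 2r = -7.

r = -1.0963 or r = 1.5963

Rearrange to standard form: -4r² + 2r + 7 = 0.
Discriminant: (2)² − 4·(-4)·7 = 116.
Quadratic formula: r = (-2 ± √116) / (-8).
So r = 1/4 - √(29)/4 ≈ -1.0963 or r = 1/4 + √(29)/4 ≈ 1.5963.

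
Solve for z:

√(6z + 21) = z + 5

z = -2

Square both sides: 6z + 21 = (z + 5)².
Expand and rearrange: z² + 4z + 4 = 0.
This gives the repeated root z = -2.
Check in the original equation:
  z = -2: √(9) = 3, while z + 5 = 3 — valid.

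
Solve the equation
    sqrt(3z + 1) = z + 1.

z = 0 or z = 1

Square both sides: 3z + 1 = (z + 1)^2.
Expand and rearrange: z^2 - z = 0.
Solving gives z = 1 or z = 0.
Check each candidate in the original equation:
  z = 1: sqrt(4) = 2, while z + 1 = 2 — valid.
  z = 0: sqrt(1) = 1, while z + 1 = 1 — valid.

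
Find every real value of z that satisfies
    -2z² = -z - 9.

z = -1.886 or z = 2.386

Rearrange to standard form: -2z² + z + 9 = 0.
Discriminant: (1)² − 4·(-2)·9 = 73.
Quadratic formula: z = (-1 ± √73) / (-4).
So z = 1/4 - √(73)/4 ≈ -1.886 or z = 1/4 + √(73)/4 ≈ 2.386.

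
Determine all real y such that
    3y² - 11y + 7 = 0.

y = 0.8195 or y = 2.8471

Discriminant: (-11)² − 4·3·7 = 37.
Quadratic formula: y = (11 ± √37) / 6.
So y = √(37)/6 + 11/6 ≈ 2.8471 or y = 11/6 - √(37)/6 ≈ 0.8195.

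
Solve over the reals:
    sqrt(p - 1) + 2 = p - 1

Isolate the radical: sqrt(p - 1) = p - 3.
Square both sides: p - 1 = (p - 3)^2.
Expand and rearrange: p^2 - 7p + 10 = 0.
Solving gives p = 5 or p = 2.
Check each candidate in the original equation:
  p = 5: sqrt(4) = 2, while p - 3 = 2 — valid.
  p = 2: sqrt(1) = 1, while p - 3 = -1 — extraneous.

p = 5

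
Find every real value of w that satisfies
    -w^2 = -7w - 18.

Bring every term to one side: -w^2 + 7w + 18 = 0.
Factor: -1(w - 9)(w + 2) = 0.
So w = 9 or w = -2.

w = -2 or w = 9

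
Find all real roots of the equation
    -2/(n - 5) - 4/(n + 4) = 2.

n = -6.1962 or n = 4.1962

Multiply both sides by (n - 5)(n + 4):
-2(n + 4) - 4(n - 5) = 2(n - 5)(n + 4).
Expand and collect terms: 2n^2 + 4n - 52 = 0.
By the quadratic formula, n = (-4 +/- sqrt(432)) / 4, so n ~= 4.1962 or n ~= -6.1962.
Neither value makes a denominator zero (n != 5, n != -4), so both are valid.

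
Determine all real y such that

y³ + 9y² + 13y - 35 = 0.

Possible rational roots are divisors of -35. Testing y = -5 gives 0, so (y + 5) is a factor.
Divide: y³ + 9y² + 13y - 35 = (y + 5)(y² + 4y - 7).
Apply the quadratic formula to y² + 4y - 7 = 0: y = (-4 ± √44)/2, i.e. y ≈ 1.3166 or y ≈ -5.3166.

y = -5.3166 or y = -5 or y = 1.3166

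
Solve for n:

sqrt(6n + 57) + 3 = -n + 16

n = 4

Isolate the radical: sqrt(6n + 57) = -n + 13.
Square both sides: 6n + 57 = (-n + 13)^2.
Expand and rearrange: n^2 - 32n + 112 = 0.
Solving gives n = 28 or n = 4.
Check each candidate in the original equation:
  n = 28: sqrt(225) = 15, while -n + 13 = -15 — extraneous.
  n = 4: sqrt(81) = 9, while -n + 13 = 9 — valid.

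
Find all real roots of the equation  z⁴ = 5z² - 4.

z = -2 or z = -1 or z = 1 or z = 2

Let u = z². The equation becomes u² - 5u + 4 = 0.
Factor: (u - 4)(u - 1) = 0, so u = 4 or u = 1.
z² = 4 gives z = ±2.
z² = 1 gives z = ±1.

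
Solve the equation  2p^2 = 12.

Rearrange to standard form: 2p^2 - 12 = 0.
Discriminant: (0)^2 - 4*2*(-12) = 96.
Quadratic formula: p = (0 +/- sqrt(96)) / 4.
So p = sqrt(6) ~= 2.4495 or p = -sqrt(6) ~= -2.4495.

p = -2.4495 or p = 2.4495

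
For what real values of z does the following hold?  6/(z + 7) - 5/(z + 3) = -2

Multiply both sides by (z + 7)(z + 3):
6(z + 3) - 5(z + 7) = -2(z + 7)(z + 3).
Expand and collect terms: -2z² - 21z - 25 = 0.
By the quadratic formula, z = (21 ± √241) / -4, so z ≈ -9.131 or z ≈ -1.369.
Neither value makes a denominator zero (z ≠ -7, z ≠ -3), so both are valid.

z = -9.131 or z = -1.369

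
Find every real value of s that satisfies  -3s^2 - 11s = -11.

s = -4.4843 or s = 0.8177

Rearrange to standard form: -3s^2 - 11s + 11 = 0.
Discriminant: (-11)^2 - 4*(-3)*11 = 253.
Quadratic formula: s = (11 +/- sqrt(253)) / (-6).
So s = -sqrt(253)/6 - 11/6 ~= -4.4843 or s = -11/6 + sqrt(253)/6 ~= 0.8177.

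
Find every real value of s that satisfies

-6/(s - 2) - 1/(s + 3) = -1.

Multiply both sides by (s - 2)(s + 3):
-6(s + 3) - (s - 2) = -(s - 2)(s + 3).
Expand and collect terms: -s² + 6s + 22 = 0.
By the quadratic formula, s = (-6 ± √124) / -2, so s ≈ -2.5678 or s ≈ 8.5678.
Neither value makes a denominator zero (s ≠ 2, s ≠ -3), so both are valid.

s = -2.5678 or s = 8.5678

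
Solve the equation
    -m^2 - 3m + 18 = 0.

m = -6 or m = 3

Factor: -1(m - 3)(m + 6) = 0.
So m = 3 or m = -6.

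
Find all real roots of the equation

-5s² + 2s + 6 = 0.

Discriminant: (2)² − 4·(-5)·6 = 124.
Quadratic formula: s = (-2 ± √124) / (-10).
So s = 1/5 - √(31)/5 ≈ -0.9136 or s = 1/5 + √(31)/5 ≈ 1.3136.

s = -0.9136 or s = 1.3136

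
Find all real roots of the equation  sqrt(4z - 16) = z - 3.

z = 5

Square both sides: 4z - 16 = (z - 3)^2.
Expand and rearrange: z^2 - 10z + 25 = 0.
This gives the repeated root z = 5.
Check in the original equation:
  z = 5: sqrt(4) = 2, while z - 3 = 2 — valid.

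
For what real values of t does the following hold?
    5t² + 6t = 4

t = -1.677 or t = 0.477

Rearrange to standard form: 5t² + 6t - 4 = 0.
Discriminant: (6)² − 4·5·(-4) = 116.
Quadratic formula: t = (-6 ± √116) / 10.
So t = -3/5 + √(29)/5 ≈ 0.477 or t = -√(29)/5 - 3/5 ≈ -1.677.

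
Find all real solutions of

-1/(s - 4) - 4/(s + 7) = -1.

s = -3.4721 or s = 5.4721

Multiply both sides by (s - 4)(s + 7):
-(s + 7) - 4(s - 4) = -(s - 4)(s + 7).
Expand and collect terms: -s^2 + 2s + 19 = 0.
By the quadratic formula, s = (-2 +/- sqrt(80)) / -2, so s ~= -3.4721 or s ~= 5.4721.
Neither value makes a denominator zero (s != 4, s != -7), so both are valid.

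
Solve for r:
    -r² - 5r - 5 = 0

Discriminant: (-5)² − 4·(-1)·(-5) = 5.
Quadratic formula: r = (5 ± √5) / (-2).
So r = -5/2 - √(5)/2 ≈ -3.618 or r = -5/2 + √(5)/2 ≈ -1.382.

r = -3.618 or r = -1.382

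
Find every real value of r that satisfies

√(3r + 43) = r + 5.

Square both sides: 3r + 43 = (r + 5)².
Expand and rearrange: r² + 7r - 18 = 0.
Solving gives r = 2 or r = -9.
Check each candidate in the original equation:
  r = 2: √(49) = 7, while r + 5 = 7 — valid.
  r = -9: √(16) = 4, while r + 5 = -4 — extraneous.

r = 2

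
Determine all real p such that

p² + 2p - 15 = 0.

Factor: (p - 3)(p + 5) = 0.
So p = 3 or p = -5.

p = -5 or p = 3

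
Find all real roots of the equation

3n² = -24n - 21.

Bring every term to one side: 3n² + 24n + 21 = 0.
Factor: 3(n + 7)(n + 1) = 0.
So n = -7 or n = -1.

n = -7 or n = -1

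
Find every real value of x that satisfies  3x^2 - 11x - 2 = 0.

x = -0.1736 or x = 3.8403

Discriminant: (-11)^2 - 4*3*(-2) = 145.
Quadratic formula: x = (11 +/- sqrt(145)) / 6.
So x = 11/6 + sqrt(145)/6 ~= 3.8403 or x = 11/6 - sqrt(145)/6 ~= -0.1736.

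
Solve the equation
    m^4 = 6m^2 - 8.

m = -2 or m = -1.4142 or m = 1.4142 or m = 2

Let u = m^2. The equation becomes u^2 - 6u + 8 = 0.
Factor: (u - 4)(u - 2) = 0, so u = 4 or u = 2.
m^2 = 4 gives m = +/-2.
m^2 = 2 gives m = +/-sqrt(2) ~= +/-1.4142.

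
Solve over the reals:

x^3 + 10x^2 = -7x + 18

Rearrange: x^3 + 10x^2 + 7x - 18 = 0.
Possible rational roots are divisors of -18. Testing x = -2 gives 0, so (x + 2) is a factor.
Divide: x^3 + 10x^2 + 7x - 18 = (x + 2)(x^2 + 8x - 9).
Factor the quadratic: x = 1 or x = -9.

x = -9 or x = -2 or x = 1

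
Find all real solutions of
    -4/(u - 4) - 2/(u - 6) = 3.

Multiply both sides by (u - 4)(u - 6):
-4(u - 6) - 2(u - 4) = 3(u - 4)(u - 6).
Expand and collect terms: 3u² - 24u + 40 = 0.
By the quadratic formula, u = (24 ± √96) / 6, so u ≈ 5.633 or u ≈ 2.367.
Neither value makes a denominator zero (u ≠ 4, u ≠ 6), so both are valid.

u = 2.367 or u = 5.633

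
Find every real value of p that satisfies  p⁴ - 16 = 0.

Let u = p². The equation becomes u² - 16 = 0.
Factor: (u + 4)(u - 4) = 0, so u = -4 or u = 4.
p² = -4 < 0 has no real solution.
p² = 4 gives p = ±2.

p = -2 or p = 2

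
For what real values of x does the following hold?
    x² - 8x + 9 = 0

x = 1.3542 or x = 6.6458

Discriminant: (-8)² − 4·1·9 = 28.
Quadratic formula: x = (8 ± √28) / 2.
So x = √(7) + 4 ≈ 6.6458 or x = 4 - √(7) ≈ 1.3542.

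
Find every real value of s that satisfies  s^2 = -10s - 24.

Bring every term to one side: s^2 + 10s + 24 = 0.
Factor: (s + 4)(s + 6) = 0.
So s = -4 or s = -6.

s = -6 or s = -4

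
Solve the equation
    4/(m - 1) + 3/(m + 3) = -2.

m = -5.2122 or m = -0.2878

Multiply both sides by (m - 1)(m + 3):
4(m + 3) + 3(m - 1) = -2(m - 1)(m + 3).
Expand and collect terms: -2m^2 - 11m - 3 = 0.
By the quadratic formula, m = (11 +/- sqrt(97)) / -4, so m ~= -5.2122 or m ~= -0.2878.
Neither value makes a denominator zero (m != 1, m != -3), so both are valid.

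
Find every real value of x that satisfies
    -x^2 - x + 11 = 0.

Discriminant: (-1)^2 - 4*(-1)*11 = 45.
Quadratic formula: x = (1 +/- sqrt(45)) / (-2).
So x = -3*sqrt(5)/2 - 1/2 ~= -3.8541 or x = -1/2 + 3*sqrt(5)/2 ~= 2.8541.

x = -3.8541 or x = 2.8541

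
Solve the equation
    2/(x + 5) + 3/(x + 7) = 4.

Multiply both sides by (x + 5)(x + 7):
2(x + 7) + 3(x + 5) = 4(x + 5)(x + 7).
Expand and collect terms: 4x² + 43x + 111 = 0.
By the quadratic formula, x = (-43 ± √73) / 8, so x ≈ -4.307 or x ≈ -6.443.
Neither value makes a denominator zero (x ≠ -5, x ≠ -7), so both are valid.

x = -6.443 or x = -4.307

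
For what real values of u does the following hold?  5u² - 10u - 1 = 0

u = -0.0954 or u = 2.0954

Discriminant: (-10)² − 4·5·(-1) = 120.
Quadratic formula: u = (10 ± √120) / 10.
So u = 1 + √(30)/5 ≈ 2.0954 or u = 1 - √(30)/5 ≈ -0.0954.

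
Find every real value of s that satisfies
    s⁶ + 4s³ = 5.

s = -1.71 or s = 1

Let u = s³. The equation becomes u² + 4u - 5 = 0.
Factor: (u + 5)(u - 1) = 0, so u = -5 or u = 1.
s³ = -5 gives s = -∛(5) ≈ -1.71.
s³ = 1 gives s = 1.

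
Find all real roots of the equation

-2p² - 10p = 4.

Rearrange to standard form: -2p² - 10p - 4 = 0.
Discriminant: (-10)² − 4·(-2)·(-4) = 68.
Quadratic formula: p = (10 ± √68) / (-4).
So p = -5/2 - √(17)/2 ≈ -4.5616 or p = -5/2 + √(17)/2 ≈ -0.4384.

p = -4.5616 or p = -0.4384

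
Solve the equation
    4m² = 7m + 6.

Rearrange to standard form: 4m² - 7m - 6 = 0.
Discriminant: (-7)² − 4·4·(-6) = 145.
Quadratic formula: m = (7 ± √145) / 8.
So m = 7/8 + √(145)/8 ≈ 2.3802 or m = 7/8 - √(145)/8 ≈ -0.6302.

m = -0.6302 or m = 2.3802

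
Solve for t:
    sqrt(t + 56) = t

t = 8

Square both sides: t + 56 = (t)^2.
Expand and rearrange: t^2 - t - 56 = 0.
Solving gives t = 8 or t = -7.
Check each candidate in the original equation:
  t = 8: sqrt(64) = 8, while t = 8 — valid.
  t = -7: sqrt(49) = 7, while t = -7 — extraneous.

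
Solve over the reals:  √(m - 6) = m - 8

Square both sides: m - 6 = (m - 8)².
Expand and rearrange: m² - 17m + 70 = 0.
Solving gives m = 10 or m = 7.
Check each candidate in the original equation:
  m = 10: √(4) = 2, while m - 8 = 2 — valid.
  m = 7: √(1) = 1, while m - 8 = -1 — extraneous.

m = 10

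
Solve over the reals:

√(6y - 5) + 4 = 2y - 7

y = 9

Isolate the radical: √(6y - 5) = 2y - 11.
Square both sides: 6y - 5 = (2y - 11)².
Expand and rearrange: 4y² - 50y + 126 = 0.
Solving gives y = 9 or y = 3.5.
Check each candidate in the original equation:
  y = 9: √(49) = 7, while 2y - 11 = 7 — valid.
  y = 3.5: √(16) = 4, while 2y - 11 = -4 — extraneous.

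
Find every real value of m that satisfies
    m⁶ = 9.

m = -1.4422 or m = 1.4422

Let u = m³. The equation becomes u² - 9 = 0.
Factor: (u - 3)(u + 3) = 0, so u = 3 or u = -3.
m³ = 3 gives m = ∛(3) ≈ 1.4422.
m³ = -3 gives m = -∛(3) ≈ -1.4422.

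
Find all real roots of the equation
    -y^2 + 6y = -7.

y = -1 or y = 7

Bring every term to one side: -y^2 + 6y + 7 = 0.
Factor: -1(y + 1)(y - 7) = 0.
So y = -1 or y = 7.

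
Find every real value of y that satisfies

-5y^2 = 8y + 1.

Rearrange to standard form: -5y^2 - 8y - 1 = 0.
Discriminant: (-8)^2 - 4*(-5)*(-1) = 44.
Quadratic formula: y = (8 +/- sqrt(44)) / (-10).
So y = -4/5 - sqrt(11)/5 ~= -1.4633 or y = -4/5 + sqrt(11)/5 ~= -0.1367.

y = -1.4633 or y = -0.1367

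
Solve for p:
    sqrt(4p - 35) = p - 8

Square both sides: 4p - 35 = (p - 8)^2.
Expand and rearrange: p^2 - 20p + 99 = 0.
Solving gives p = 11 or p = 9.
Check each candidate in the original equation:
  p = 11: sqrt(9) = 3, while p - 8 = 3 — valid.
  p = 9: sqrt(1) = 1, while p - 8 = 1 — valid.

p = 9 or p = 11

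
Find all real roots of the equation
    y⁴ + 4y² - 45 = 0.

y = -2.2361 or y = 2.2361

Let u = y². The equation becomes u² + 4u - 45 = 0.
Factor: (u - 5)(u + 9) = 0, so u = 5 or u = -9.
y² = 5 gives y = ±√(5) ≈ ±2.2361.
y² = -9 < 0 has no real solution.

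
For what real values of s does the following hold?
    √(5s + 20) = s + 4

s = -4 or s = 1

Square both sides: 5s + 20 = (s + 4)².
Expand and rearrange: s² + 3s - 4 = 0.
Solving gives s = 1 or s = -4.
Check each candidate in the original equation:
  s = 1: √(25) = 5, while s + 4 = 5 — valid.
  s = -4: √(0) = 0, while s + 4 = 0 — valid.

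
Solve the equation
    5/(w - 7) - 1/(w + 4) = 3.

w = -4.2905 or w = 8.6238

Multiply both sides by (w - 7)(w + 4):
5(w + 4) - (w - 7) = 3(w - 7)(w + 4).
Expand and collect terms: 3w^2 - 13w - 111 = 0.
By the quadratic formula, w = (13 +/- sqrt(1501)) / 6, so w ~= 8.6238 or w ~= -4.2905.
Neither value makes a denominator zero (w != 7, w != -4), so both are valid.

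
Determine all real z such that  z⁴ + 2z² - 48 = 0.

z = -2.4495 or z = 2.4495

Let u = z². The equation becomes u² + 2u - 48 = 0.
Factor: (u + 8)(u - 6) = 0, so u = -8 or u = 6.
z² = -8 < 0 has no real solution.
z² = 6 gives z = ±√(6) ≈ ±2.4495.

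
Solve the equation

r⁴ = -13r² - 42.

No real solutions.

Let u = r². The equation becomes u² + 13u + 42 = 0.
Factor: (u + 7)(u + 6) = 0, so u = -7 or u = -6.
r² = -7 < 0 has no real solution.
r² = -6 < 0 has no real solution.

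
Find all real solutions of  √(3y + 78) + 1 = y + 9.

Isolate the radical: √(3y + 78) = y + 8.
Square both sides: 3y + 78 = (y + 8)².
Expand and rearrange: y² + 13y - 14 = 0.
Solving gives y = 1 or y = -14.
Check each candidate in the original equation:
  y = 1: √(81) = 9, while y + 8 = 9 — valid.
  y = -14: √(36) = 6, while y + 8 = -6 — extraneous.

y = 1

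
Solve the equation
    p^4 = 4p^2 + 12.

p = -2.4495 or p = 2.4495

Let u = p^2. The equation becomes u^2 - 4u - 12 = 0.
Factor: (u - 6)(u + 2) = 0, so u = 6 or u = -2.
p^2 = 6 gives p = +/-sqrt(6) ~= +/-2.4495.
p^2 = -2 < 0 has no real solution.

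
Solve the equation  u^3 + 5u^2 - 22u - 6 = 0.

Possible rational roots are divisors of -6. Testing u = 3 gives 0, so (u - 3) is a factor.
Divide: u^3 + 5u^2 - 22u - 6 = (u - 3)(u^2 + 8u + 2).
Apply the quadratic formula to u^2 + 8u + 2 = 0: u = (-8 +/- sqrt(56))/2, i.e. u ~= -0.2583 or u ~= -7.7417.

u = -7.7417 or u = -0.2583 or u = 3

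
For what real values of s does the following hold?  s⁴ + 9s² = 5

Let u = s². The equation becomes u² + 9u - 5 = 0.
By the quadratic formula, u = -9/2 + √(101)/2 or u = -√(101)/2 - 9/2.
s² = -9/2 + √(101)/2 gives s = ±√(-9/2 + √(101)/2) ≈ ±0.7245.
s² = -√(101)/2 - 9/2 < 0 has no real solution.

s = -0.7245 or s = 0.7245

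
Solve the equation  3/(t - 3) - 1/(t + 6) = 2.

t = -6.4314 or t = 4.4314

Multiply both sides by (t - 3)(t + 6):
3(t + 6) - (t - 3) = 2(t - 3)(t + 6).
Expand and collect terms: 2t² + 4t - 57 = 0.
By the quadratic formula, t = (-4 ± √472) / 4, so t ≈ 4.4314 or t ≈ -6.4314.
Neither value makes a denominator zero (t ≠ 3, t ≠ -6), so both are valid.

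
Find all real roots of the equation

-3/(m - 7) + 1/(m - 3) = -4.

Multiply both sides by (m - 7)(m - 3):
-3(m - 3) + (m - 7) = -4(m - 7)(m - 3).
Expand and collect terms: -4m^2 + 42m - 86 = 0.
By the quadratic formula, m = (-42 +/- sqrt(388)) / -8, so m ~= 2.7878 or m ~= 7.7122.
Neither value makes a denominator zero (m != 7, m != 3), so both are valid.

m = 2.7878 or m = 7.7122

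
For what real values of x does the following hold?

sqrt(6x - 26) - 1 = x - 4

Isolate the radical: sqrt(6x - 26) = x - 3.
Square both sides: 6x - 26 = (x - 3)^2.
Expand and rearrange: x^2 - 12x + 35 = 0.
Solving gives x = 7 or x = 5.
Check each candidate in the original equation:
  x = 7: sqrt(16) = 4, while x - 3 = 4 — valid.
  x = 5: sqrt(4) = 2, while x - 3 = 2 — valid.

x = 5 or x = 7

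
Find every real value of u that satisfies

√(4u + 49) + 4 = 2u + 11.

u = 0

Isolate the radical: √(4u + 49) = 2u + 7.
Square both sides: 4u + 49 = (2u + 7)².
Expand and rearrange: 4u² + 24u = 0.
Solving gives u = 0 or u = -6.
Check each candidate in the original equation:
  u = 0: √(49) = 7, while 2u + 7 = 7 — valid.
  u = -6: √(25) = 5, while 2u + 7 = -5 — extraneous.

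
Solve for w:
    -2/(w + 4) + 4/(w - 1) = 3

w = -4.5373 or w = 2.204

Multiply both sides by (w + 4)(w - 1):
-2(w - 1) + 4(w + 4) = 3(w + 4)(w - 1).
Expand and collect terms: 3w² + 7w - 30 = 0.
By the quadratic formula, w = (-7 ± √409) / 6, so w ≈ 2.204 or w ≈ -4.5373.
Neither value makes a denominator zero (w ≠ -4, w ≠ 1), so both are valid.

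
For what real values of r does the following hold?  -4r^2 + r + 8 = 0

r = -1.2947 or r = 1.5447

Discriminant: (1)^2 - 4*(-4)*8 = 129.
Quadratic formula: r = (-1 +/- sqrt(129)) / (-8).
So r = 1/8 - sqrt(129)/8 ~= -1.2947 or r = 1/8 + sqrt(129)/8 ~= 1.5447.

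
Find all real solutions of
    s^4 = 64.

s = -2.8284 or s = 2.8284

Let u = s^2. The equation becomes u^2 - 64 = 0.
Factor: (u + 8)(u - 8) = 0, so u = -8 or u = 8.
s^2 = -8 < 0 has no real solution.
s^2 = 8 gives s = +/-2*sqrt(2) ~= +/-2.8284.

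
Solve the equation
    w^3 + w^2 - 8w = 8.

Rearrange: w^3 + w^2 - 8w - 8 = 0.
Possible rational roots are divisors of -8. Testing w = -1 gives 0, so (w + 1) is a factor.
Divide: w^3 + w^2 - 8w - 8 = (w + 1)(w^2 - 8).
Apply the quadratic formula to w^2 - 8 = 0: w = (0 +/- sqrt(32))/2, i.e. w ~= 2.8284 or w ~= -2.8284.

w = -2.8284 or w = -1 or w = 2.8284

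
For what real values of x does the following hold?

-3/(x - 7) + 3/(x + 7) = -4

x = -7.7136 or x = 7.7136

Multiply both sides by (x - 7)(x + 7):
-3(x + 7) + 3(x - 7) = -4(x - 7)(x + 7).
Expand and collect terms: -4x² + 238 = 0.
By the quadratic formula, x = (0 ± √3808) / -8, so x ≈ -7.7136 or x ≈ 7.7136.
Neither value makes a denominator zero (x ≠ 7, x ≠ -7), so both are valid.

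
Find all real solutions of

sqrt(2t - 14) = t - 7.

t = 7 or t = 9

Square both sides: 2t - 14 = (t - 7)^2.
Expand and rearrange: t^2 - 16t + 63 = 0.
Solving gives t = 9 or t = 7.
Check each candidate in the original equation:
  t = 9: sqrt(4) = 2, while t - 7 = 2 — valid.
  t = 7: sqrt(0) = 0, while t - 7 = 0 — valid.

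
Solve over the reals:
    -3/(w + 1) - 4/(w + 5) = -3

Multiply both sides by (w + 1)(w + 5):
-3(w + 5) - 4(w + 1) = -3(w + 1)(w + 5).
Expand and collect terms: -3w^2 - 11w + 4 = 0.
Factor or apply the quadratic formula: w = -4 or w = 0.3333.
Neither value makes a denominator zero (w != -1, w != -5), so both are valid.

w = -4 or w = 0.3333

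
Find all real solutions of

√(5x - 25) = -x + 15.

Square both sides: 5x - 25 = (-x + 15)².
Expand and rearrange: x² - 35x + 250 = 0.
Solving gives x = 25 or x = 10.
Check each candidate in the original equation:
  x = 25: √(100) = 10, while -x + 15 = -10 — extraneous.
  x = 10: √(25) = 5, while -x + 15 = 5 — valid.

x = 10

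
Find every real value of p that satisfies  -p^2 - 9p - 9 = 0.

p = -7.8541 or p = -1.1459

Discriminant: (-9)^2 - 4*(-1)*(-9) = 45.
Quadratic formula: p = (9 +/- sqrt(45)) / (-2).
So p = -9/2 - 3*sqrt(5)/2 ~= -7.8541 or p = -9/2 + 3*sqrt(5)/2 ~= -1.1459.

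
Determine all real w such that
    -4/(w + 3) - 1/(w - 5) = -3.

w = -1.7296 or w = 5.3963

Multiply both sides by (w + 3)(w - 5):
-4(w - 5) - (w + 3) = -3(w + 3)(w - 5).
Expand and collect terms: -3w² + 11w + 28 = 0.
By the quadratic formula, w = (-11 ± √457) / -6, so w ≈ -1.7296 or w ≈ 5.3963.
Neither value makes a denominator zero (w ≠ -3, w ≠ 5), so both are valid.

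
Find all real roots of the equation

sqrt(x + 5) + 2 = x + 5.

x = -1

Isolate the radical: sqrt(x + 5) = x + 3.
Square both sides: x + 5 = (x + 3)^2.
Expand and rearrange: x^2 + 5x + 4 = 0.
Solving gives x = -1 or x = -4.
Check each candidate in the original equation:
  x = -1: sqrt(4) = 2, while x + 3 = 2 — valid.
  x = -4: sqrt(1) = 1, while x + 3 = -1 — extraneous.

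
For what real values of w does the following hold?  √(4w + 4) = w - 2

w = 8

Square both sides: 4w + 4 = (w - 2)².
Expand and rearrange: w² - 8w = 0.
Solving gives w = 8 or w = 0.
Check each candidate in the original equation:
  w = 8: √(36) = 6, while w - 2 = 6 — valid.
  w = 0: √(4) = 2, while w - 2 = -2 — extraneous.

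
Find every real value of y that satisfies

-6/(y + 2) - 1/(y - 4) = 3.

y = -4.086 or y = 3.7527

Multiply both sides by (y + 2)(y - 4):
-6(y - 4) - (y + 2) = 3(y + 2)(y - 4).
Expand and collect terms: 3y^2 + y - 46 = 0.
By the quadratic formula, y = (-1 +/- sqrt(553)) / 6, so y ~= 3.7527 or y ~= -4.086.
Neither value makes a denominator zero (y != -2, y != 4), so both are valid.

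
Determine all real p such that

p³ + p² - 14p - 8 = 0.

p = -4 or p = -0.5616 or p = 3.5616

Possible rational roots are divisors of -8. Testing p = -4 gives 0, so (p + 4) is a factor.
Divide: p³ + p² - 14p - 8 = (p + 4)(p² - 3p - 2).
Apply the quadratic formula to p² - 3p - 2 = 0: p = (3 ± √17)/2, i.e. p ≈ 3.5616 or p ≈ -0.5616.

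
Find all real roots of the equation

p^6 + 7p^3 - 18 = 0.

p = -2.0801 or p = 1.2599

Let u = p^3. The equation becomes u^2 + 7u - 18 = 0.
Factor: (u + 9)(u - 2) = 0, so u = -9 or u = 2.
p^3 = -9 gives p = -(9)^(1/3) ~= -2.0801.
p^3 = 2 gives p = (2)^(1/3) ~= 1.2599.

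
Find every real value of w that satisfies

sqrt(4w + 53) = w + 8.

w = -1

Square both sides: 4w + 53 = (w + 8)^2.
Expand and rearrange: w^2 + 12w + 11 = 0.
Solving gives w = -1 or w = -11.
Check each candidate in the original equation:
  w = -1: sqrt(49) = 7, while w + 8 = 7 — valid.
  w = -11: sqrt(9) = 3, while w + 8 = -3 — extraneous.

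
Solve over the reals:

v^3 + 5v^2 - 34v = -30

v = -9.099 or v = 1.099 or v = 3

Rearrange: v^3 + 5v^2 - 34v + 30 = 0.
Possible rational roots are divisors of 30. Testing v = 3 gives 0, so (v - 3) is a factor.
Divide: v^3 + 5v^2 - 34v + 30 = (v - 3)(v^2 + 8v - 10).
Apply the quadratic formula to v^2 + 8v - 10 = 0: v = (-8 +/- sqrt(104))/2, i.e. v ~= 1.099 or v ~= -9.099.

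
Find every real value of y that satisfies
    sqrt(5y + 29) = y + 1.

Square both sides: 5y + 29 = (y + 1)^2.
Expand and rearrange: y^2 - 3y - 28 = 0.
Solving gives y = 7 or y = -4.
Check each candidate in the original equation:
  y = 7: sqrt(64) = 8, while y + 1 = 8 — valid.
  y = -4: sqrt(9) = 3, while y + 1 = -3 — extraneous.

y = 7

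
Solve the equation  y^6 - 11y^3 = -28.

Let u = y^3. The equation becomes u^2 - 11u + 28 = 0.
Factor: (u - 4)(u - 7) = 0, so u = 4 or u = 7.
y^3 = 4 gives y = (4)^(1/3) ~= 1.5874.
y^3 = 7 gives y = (7)^(1/3) ~= 1.9129.

y = 1.5874 or y = 1.9129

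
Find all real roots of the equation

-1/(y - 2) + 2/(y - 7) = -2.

y = 2.6492 or y = 5.8508

Multiply both sides by (y - 2)(y - 7):
-(y - 7) + 2(y - 2) = -2(y - 2)(y - 7).
Expand and collect terms: -2y² + 17y - 31 = 0.
By the quadratic formula, y = (-17 ± √41) / -4, so y ≈ 2.6492 or y ≈ 5.8508.
Neither value makes a denominator zero (y ≠ 2, y ≠ 7), so both are valid.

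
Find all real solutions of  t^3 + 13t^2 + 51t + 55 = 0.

t = -6.2361 or t = -5 or t = -1.7639

Possible rational roots are divisors of 55. Testing t = -5 gives 0, so (t + 5) is a factor.
Divide: t^3 + 13t^2 + 51t + 55 = (t + 5)(t^2 + 8t + 11).
Apply the quadratic formula to t^2 + 8t + 11 = 0: t = (-8 +/- sqrt(20))/2, i.e. t ~= -1.7639 or t ~= -6.2361.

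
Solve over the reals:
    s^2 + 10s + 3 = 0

s = -9.6904 or s = -0.3096

Discriminant: (10)^2 - 4*1*3 = 88.
Quadratic formula: s = (-10 +/- sqrt(88)) / 2.
So s = -5 + sqrt(22) ~= -0.3096 or s = -5 - sqrt(22) ~= -9.6904.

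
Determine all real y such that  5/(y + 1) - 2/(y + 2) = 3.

Multiply both sides by (y + 1)(y + 2):
5(y + 2) - 2(y + 1) = 3(y + 1)(y + 2).
Expand and collect terms: 3y² + 6y - 2 = 0.
By the quadratic formula, y = (-6 ± √60) / 6, so y ≈ 0.291 or y ≈ -2.291.
Neither value makes a denominator zero (y ≠ -1, y ≠ -2), so both are valid.

y = -2.291 or y = 0.291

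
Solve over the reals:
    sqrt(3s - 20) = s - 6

Square both sides: 3s - 20 = (s - 6)^2.
Expand and rearrange: s^2 - 15s + 56 = 0.
Solving gives s = 8 or s = 7.
Check each candidate in the original equation:
  s = 8: sqrt(4) = 2, while s - 6 = 2 — valid.
  s = 7: sqrt(1) = 1, while s - 6 = 1 — valid.

s = 7 or s = 8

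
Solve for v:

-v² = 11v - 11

v = -11.9226 or v = 0.9226

Rearrange to standard form: -v² - 11v + 11 = 0.
Discriminant: (-11)² − 4·(-1)·11 = 165.
Quadratic formula: v = (11 ± √165) / (-2).
So v = -√(165)/2 - 11/2 ≈ -11.9226 or v = -11/2 + √(165)/2 ≈ 0.9226.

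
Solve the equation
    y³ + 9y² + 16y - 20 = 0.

Possible rational roots are divisors of -20. Testing y = -5 gives 0, so (y + 5) is a factor.
Divide: y³ + 9y² + 16y - 20 = (y + 5)(y² + 4y - 4).
Apply the quadratic formula to y² + 4y - 4 = 0: y = (-4 ± √32)/2, i.e. y ≈ 0.8284 or y ≈ -4.8284.

y = -5 or y = -4.8284 or y = 0.8284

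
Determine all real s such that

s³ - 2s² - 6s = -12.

Rearrange: s³ - 2s² - 6s + 12 = 0.
Possible rational roots are divisors of 12. Testing s = 2 gives 0, so (s - 2) is a factor.
Divide: s³ - 2s² - 6s + 12 = (s - 2)(s² - 6).
Apply the quadratic formula to s² - 6 = 0: s = (0 ± √24)/2, i.e. s ≈ 2.4495 or s ≈ -2.4495.

s = -2.4495 or s = 2 or s = 2.4495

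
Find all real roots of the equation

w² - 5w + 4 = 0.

Factor: (w - 4)(w - 1) = 0.
So w = 4 or w = 1.

w = 1 or w = 4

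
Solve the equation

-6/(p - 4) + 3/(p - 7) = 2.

p = 1.6577 or p = 7.8423

Multiply both sides by (p - 4)(p - 7):
-6(p - 7) + 3(p - 4) = 2(p - 4)(p - 7).
Expand and collect terms: 2p² - 19p + 26 = 0.
By the quadratic formula, p = (19 ± √153) / 4, so p ≈ 7.8423 or p ≈ 1.6577.
Neither value makes a denominator zero (p ≠ 4, p ≠ 7), so both are valid.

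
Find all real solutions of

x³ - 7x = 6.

x = -2 or x = -1 or x = 3

Rearrange: x³ - 7x - 6 = 0.
Possible rational roots are divisors of -6. Testing x = -1 gives 0, so (x + 1) is a factor.
Divide: x³ - 7x - 6 = (x + 1)(x² - x - 6).
Factor the quadratic: x = 3 or x = -2.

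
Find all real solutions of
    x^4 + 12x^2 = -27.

Let u = x^2. The equation becomes u^2 + 12u + 27 = 0.
Factor: (u + 9)(u + 3) = 0, so u = -9 or u = -3.
x^2 = -9 < 0 has no real solution.
x^2 = -3 < 0 has no real solution.

No real solutions.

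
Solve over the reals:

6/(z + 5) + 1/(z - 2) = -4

Multiply both sides by (z + 5)(z - 2):
6(z - 2) + (z + 5) = -4(z + 5)(z - 2).
Expand and collect terms: -4z^2 - 19z + 47 = 0.
By the quadratic formula, z = (19 +/- sqrt(1113)) / -8, so z ~= -6.5452 or z ~= 1.7952.
Neither value makes a denominator zero (z != -5, z != 2), so both are valid.

z = -6.5452 or z = 1.7952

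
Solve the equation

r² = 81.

Bring every term to one side: r² - 81 = 0.
Factor: (r + 9)(r - 9) = 0.
So r = -9 or r = 9.

r = -9 or r = 9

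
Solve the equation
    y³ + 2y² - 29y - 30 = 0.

Possible rational roots are divisors of -30. Testing y = 5 gives 0, so (y - 5) is a factor.
Divide: y³ + 2y² - 29y - 30 = (y - 5)(y² + 7y + 6).
Factor the quadratic: y = -1 or y = -6.

y = -6 or y = -1 or y = 5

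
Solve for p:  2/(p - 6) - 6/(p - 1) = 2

Multiply both sides by (p - 6)(p - 1):
2(p - 1) - 6(p - 6) = 2(p - 6)(p - 1).
Expand and collect terms: 2p² - 10p - 22 = 0.
By the quadratic formula, p = (10 ± √276) / 4, so p ≈ 6.6533 or p ≈ -1.6533.
Neither value makes a denominator zero (p ≠ 6, p ≠ 1), so both are valid.

p = -1.6533 or p = 6.6533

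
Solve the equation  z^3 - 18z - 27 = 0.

Possible rational roots are divisors of -27. Testing z = -3 gives 0, so (z + 3) is a factor.
Divide: z^3 - 18z - 27 = (z + 3)(z^2 - 3z - 9).
Apply the quadratic formula to z^2 - 3z - 9 = 0: z = (3 +/- sqrt(45))/2, i.e. z ~= 4.8541 or z ~= -1.8541.

z = -3 or z = -1.8541 or z = 4.8541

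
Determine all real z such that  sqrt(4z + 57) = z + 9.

Square both sides: 4z + 57 = (z + 9)^2.
Expand and rearrange: z^2 + 14z + 24 = 0.
Solving gives z = -2 or z = -12.
Check each candidate in the original equation:
  z = -2: sqrt(49) = 7, while z + 9 = 7 — valid.
  z = -12: sqrt(9) = 3, while z + 9 = -3 — extraneous.

z = -2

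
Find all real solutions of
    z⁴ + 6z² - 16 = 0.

Let u = z². The equation becomes u² + 6u - 16 = 0.
Factor: (u + 8)(u - 2) = 0, so u = -8 or u = 2.
z² = -8 < 0 has no real solution.
z² = 2 gives z = ±√(2) ≈ ±1.4142.

z = -1.4142 or z = 1.4142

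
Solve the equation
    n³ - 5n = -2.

Rearrange: n³ - 5n + 2 = 0.
Possible rational roots are divisors of 2. Testing n = 2 gives 0, so (n - 2) is a factor.
Divide: n³ - 5n + 2 = (n - 2)(n² + 2n - 1).
Apply the quadratic formula to n² + 2n - 1 = 0: n = (-2 ± √8)/2, i.e. n ≈ 0.4142 or n ≈ -2.4142.

n = -2.4142 or n = 0.4142 or n = 2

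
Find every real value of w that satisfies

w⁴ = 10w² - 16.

w = -2.8284 or w = -1.4142 or w = 1.4142 or w = 2.8284

Let u = w². The equation becomes u² - 10u + 16 = 0.
Factor: (u - 8)(u - 2) = 0, so u = 8 or u = 2.
w² = 8 gives w = ±2·√(2) ≈ ±2.8284.
w² = 2 gives w = ±√(2) ≈ ±1.4142.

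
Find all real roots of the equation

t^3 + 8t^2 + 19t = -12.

t = -4 or t = -3 or t = -1

Rearrange: t^3 + 8t^2 + 19t + 12 = 0.
Possible rational roots are divisors of 12. Testing t = -1 gives 0, so (t + 1) is a factor.
Divide: t^3 + 8t^2 + 19t + 12 = (t + 1)(t^2 + 7t + 12).
Factor the quadratic: t = -3 or t = -4.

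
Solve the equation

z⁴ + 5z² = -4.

Let u = z². The equation becomes u² + 5u + 4 = 0.
Factor: (u + 4)(u + 1) = 0, so u = -4 or u = -1.
z² = -4 < 0 has no real solution.
z² = -1 < 0 has no real solution.

No real solutions.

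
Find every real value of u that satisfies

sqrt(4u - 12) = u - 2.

Square both sides: 4u - 12 = (u - 2)^2.
Expand and rearrange: u^2 - 8u + 16 = 0.
This gives the repeated root u = 4.
Check in the original equation:
  u = 4: sqrt(4) = 2, while u - 2 = 2 — valid.

u = 4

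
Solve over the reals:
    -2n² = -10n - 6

n = -0.5414 or n = 5.5414

Rearrange to standard form: -2n² + 10n + 6 = 0.
Discriminant: (10)² − 4·(-2)·6 = 148.
Quadratic formula: n = (-10 ± √148) / (-4).
So n = 5/2 - √(37)/2 ≈ -0.5414 or n = 5/2 + √(37)/2 ≈ 5.5414.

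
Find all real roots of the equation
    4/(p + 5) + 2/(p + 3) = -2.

Multiply both sides by (p + 5)(p + 3):
4(p + 3) + 2(p + 5) = -2(p + 5)(p + 3).
Expand and collect terms: -2p^2 - 22p - 52 = 0.
By the quadratic formula, p = (22 +/- sqrt(68)) / -4, so p ~= -7.5616 or p ~= -3.4384.
Neither value makes a denominator zero (p != -5, p != -3), so both are valid.

p = -7.5616 or p = -3.4384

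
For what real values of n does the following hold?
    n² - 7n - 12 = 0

Discriminant: (-7)² − 4·1·(-12) = 97.
Quadratic formula: n = (7 ± √97) / 2.
So n = 7/2 + √(97)/2 ≈ 8.4244 or n = 7/2 - √(97)/2 ≈ -1.4244.

n = -1.4244 or n = 8.4244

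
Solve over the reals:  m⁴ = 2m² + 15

Let u = m². The equation becomes u² - 2u - 15 = 0.
Factor: (u - 5)(u + 3) = 0, so u = 5 or u = -3.
m² = 5 gives m = ±√(5) ≈ ±2.2361.
m² = -3 < 0 has no real solution.

m = -2.2361 or m = 2.2361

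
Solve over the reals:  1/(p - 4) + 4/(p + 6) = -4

p = -7.0232 or p = 3.7732

Multiply both sides by (p - 4)(p + 6):
(p + 6) + 4(p - 4) = -4(p - 4)(p + 6).
Expand and collect terms: -4p^2 - 13p + 106 = 0.
By the quadratic formula, p = (13 +/- sqrt(1865)) / -8, so p ~= -7.0232 or p ~= 3.7732.
Neither value makes a denominator zero (p != 4, p != -6), so both are valid.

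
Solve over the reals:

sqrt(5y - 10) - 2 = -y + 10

y = 7

Isolate the radical: sqrt(5y - 10) = -y + 12.
Square both sides: 5y - 10 = (-y + 12)^2.
Expand and rearrange: y^2 - 29y + 154 = 0.
Solving gives y = 22 or y = 7.
Check each candidate in the original equation:
  y = 22: sqrt(100) = 10, while -y + 12 = -10 — extraneous.
  y = 7: sqrt(25) = 5, while -y + 12 = 5 — valid.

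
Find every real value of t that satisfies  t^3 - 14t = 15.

t = -3 or t = -1.1926 or t = 4.1926

Rearrange: t^3 - 14t - 15 = 0.
Possible rational roots are divisors of -15. Testing t = -3 gives 0, so (t + 3) is a factor.
Divide: t^3 - 14t - 15 = (t + 3)(t^2 - 3t - 5).
Apply the quadratic formula to t^2 - 3t - 5 = 0: t = (3 +/- sqrt(29))/2, i.e. t ~= 4.1926 or t ~= -1.1926.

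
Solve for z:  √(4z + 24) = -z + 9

Square both sides: 4z + 24 = (-z + 9)².
Expand and rearrange: z² - 22z + 57 = 0.
Solving gives z = 19 or z = 3.
Check each candidate in the original equation:
  z = 19: √(100) = 10, while -z + 9 = -10 — extraneous.
  z = 3: √(36) = 6, while -z + 9 = 6 — valid.

z = 3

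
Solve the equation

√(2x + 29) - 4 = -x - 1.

Isolate the radical: √(2x + 29) = -x + 3.
Square both sides: 2x + 29 = (-x + 3)².
Expand and rearrange: x² - 8x - 20 = 0.
Solving gives x = 10 or x = -2.
Check each candidate in the original equation:
  x = 10: √(49) = 7, while -x + 3 = -7 — extraneous.
  x = -2: √(25) = 5, while -x + 3 = 5 — valid.

x = -2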